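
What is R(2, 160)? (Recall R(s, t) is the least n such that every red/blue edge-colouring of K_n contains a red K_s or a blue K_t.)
R(2, 160) = 160

R(2, k) = k for all k ≥ 2: in a 2-colouring of K_k, either some edge is red (a red K_2) or all edges are blue (a blue K_k). And K_{159} coloured all-blue has no blue K_160, so R(2, 160) > 159. Hence R(2, 160) = 160.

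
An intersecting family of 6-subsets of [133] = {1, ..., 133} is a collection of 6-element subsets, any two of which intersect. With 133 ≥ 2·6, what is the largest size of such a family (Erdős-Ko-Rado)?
max |F| = C(132, 5) = 309319296

Erdős-Ko-Rado (1961): when n ≥ 2k, max |F| = C(n−1, k−1). The bound is attained by the star {A : i ∈ A} for any fixed i ∈ [n]. Here C(133−1, 6−1) = C(132, 5) = 309319296.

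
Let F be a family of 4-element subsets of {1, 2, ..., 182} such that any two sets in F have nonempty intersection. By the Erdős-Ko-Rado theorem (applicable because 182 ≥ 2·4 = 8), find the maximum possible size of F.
max |F| = C(181, 3) = 971970

The Erdős-Ko-Rado theorem states: for n ≥ 2k, an intersecting family of k-subsets of an n-element set has size at most C(n − 1, k − 1), with equality for 'star' families {A ⊆ [n] : |A| = k, i ∈ A} (fix an element i). For n = 182, k = 4: C(181, 3) = 971970.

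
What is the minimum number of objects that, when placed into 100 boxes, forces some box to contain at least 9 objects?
n = (9 − 1)·100 + 1 = 801

By the generalised pigeonhole principle, to guarantee some box contains ≥ r objects we need more than (r − 1) · k objects total. Threshold: n = (r − 1) · k + 1. With r = 9 and k = 100: n = 8 · 100 + 1 = 800 + 1 = 801. For n = 800 = 8 · 100, we can put exactly 8 objects in every box, avoiding 9 in any single one — so 801 is tight.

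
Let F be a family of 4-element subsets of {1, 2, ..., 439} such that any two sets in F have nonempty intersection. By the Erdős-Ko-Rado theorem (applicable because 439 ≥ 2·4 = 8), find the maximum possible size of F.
max |F| = C(438, 3) = 13908836

The Erdős-Ko-Rado theorem states: for n ≥ 2k, an intersecting family of k-subsets of an n-element set has size at most C(n − 1, k − 1), with equality for 'star' families {A ⊆ [n] : |A| = k, i ∈ A} (fix an element i). For n = 439, k = 4: C(438, 3) = 13908836.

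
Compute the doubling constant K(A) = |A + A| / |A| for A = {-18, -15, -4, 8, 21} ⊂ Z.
K = |A + A| / |A| = 15/5 = 3

Enumerate A + A = {a + b : a, b ∈ A}. With |A| = 5, there are |A|^2 = 25 ordered sum pairs; collecting distinct values, A + A = {-36, -33, -30, -22, -19, -10, -8, -7, 3, 4, 6, 16, 17, 29, 42}, so |A + A| = 15. Thus K = 15/5 = 3. For comparison, the minimum possible |A + A| over all 5-element sets is 2·5 − 1 = 9 (so min K = 9/5), attained only by arithmetic progressions.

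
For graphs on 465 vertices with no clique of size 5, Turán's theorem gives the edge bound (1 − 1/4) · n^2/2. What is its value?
Turán density bound = (3/4) · 465^2/2 = 648675/8 ≈ 81084.375

Turán's theorem: ex(n, K_{r+1}) is achieved by the complete r-partite Turán graph T(n, r) with parts as balanced as possible, and is at most (1 − 1/r) · n^2/2. For r = 4, n = 465: the density bound is (3/4) · 216225/2 = 648675/8 ≈ 81084.375. The integer-valued extremum is e(T(465, 4)) = 81084, which is strictly less than the density bound 648675/8 since 4 ∤ 465 (the parts of T(465, 4) cannot all be equal).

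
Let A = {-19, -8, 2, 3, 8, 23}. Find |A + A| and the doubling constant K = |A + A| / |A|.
K = |A + A| / |A| = 19/6

Enumerate A + A = {a + b : a, b ∈ A}. With |A| = 6, there are |A|^2 = 36 ordered sum pairs; collecting distinct values, A + A = {-38, -27, -17, -16, -11, -6, -5, 0, 4, 5, 6, 10, 11, 15, 16, 25, 26, 31, 46}, so |A + A| = 19. Thus K = 19/6. For comparison, the minimum possible |A + A| over all 6-element sets is 2·6 − 1 = 11 (so min K = 11/6), attained only by arithmetic progressions.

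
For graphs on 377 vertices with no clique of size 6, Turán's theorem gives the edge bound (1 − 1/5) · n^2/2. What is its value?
Turán density bound = (4/5) · 377^2/2 = 284258/5 ≈ 56851.6

Turán's theorem: ex(n, K_{r+1}) is achieved by the complete r-partite Turán graph T(n, r) with parts as balanced as possible, and is at most (1 − 1/r) · n^2/2. For r = 5, n = 377: the density bound is (4/5) · 142129/2 = 284258/5 ≈ 56851.6. The integer-valued extremum is e(T(377, 5)) = 56851, which is strictly less than the density bound 284258/5 since 5 ∤ 377 (the parts of T(377, 5) cannot all be equal).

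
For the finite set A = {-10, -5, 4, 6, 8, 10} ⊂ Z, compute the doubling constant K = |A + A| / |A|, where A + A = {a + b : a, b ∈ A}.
K = |A + A| / |A| = 18/6 = 3

Enumerate A + A = {a + b : a, b ∈ A}. With |A| = 6, there are |A|^2 = 36 ordered sum pairs; collecting distinct values, A + A = {-20, -15, -10, -6, -4, -2, -1, 0, 1, 3, 5, 8, 10, 12, 14, 16, 18, 20}, so |A + A| = 18. Thus K = 18/6 = 3. For comparison, the minimum possible |A + A| over all 6-element sets is 2·6 − 1 = 11 (so min K = 11/6), attained only by arithmetic progressions.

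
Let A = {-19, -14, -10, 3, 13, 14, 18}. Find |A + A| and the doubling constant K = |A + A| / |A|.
K = |A + A| / |A| = 26/7

Enumerate A + A = {a + b : a, b ∈ A}. With |A| = 7, there are |A|^2 = 49 ordered sum pairs; collecting distinct values, A + A = {-38, -33, -29, -28, -24, -20, -16, -11, -7, -6, -5, -1, 0, 3, 4, 6, 8, 16, 17, 21, 26, 27, 28, 31, 32, 36}, so |A + A| = 26. Thus K = 26/7. For comparison, the minimum possible |A + A| over all 7-element sets is 2·7 − 1 = 13 (so min K = 13/7), attained only by arithmetic progressions.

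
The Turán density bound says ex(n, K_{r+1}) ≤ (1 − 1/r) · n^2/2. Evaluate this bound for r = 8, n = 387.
Turán density bound = (7/8) · 387^2/2 = 1048383/16 ≈ 65523.9375

Turán's theorem: ex(n, K_{r+1}) is achieved by the complete r-partite Turán graph T(n, r) with parts as balanced as possible, and is at most (1 − 1/r) · n^2/2. For r = 8, n = 387: the density bound is (7/8) · 149769/2 = 1048383/16 ≈ 65523.9375. The integer-valued extremum is e(T(387, 8)) = 65523, which is strictly less than the density bound 1048383/16 since 8 ∤ 387 (the parts of T(387, 8) cannot all be equal).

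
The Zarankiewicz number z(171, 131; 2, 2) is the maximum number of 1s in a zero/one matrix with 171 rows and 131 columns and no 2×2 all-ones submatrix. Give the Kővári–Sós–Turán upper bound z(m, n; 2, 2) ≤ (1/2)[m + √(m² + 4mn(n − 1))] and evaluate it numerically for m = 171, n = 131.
z(171, 131; 2, 2) ≤ (1/2)[171 + √(171² + 4·171·131·130)] = (1/2)[171 + √11677761] = 1794.137

Kővári–Sós–Turán: let r_1, ..., r_171 be the row sums and z = Σ r_i the total number of 1s. Each pair of columns can share at most one row with both entries 1 (else a 2×2 all-ones block appears), so Σ_i C(r_i, 2) ≤ C(131, 2) = 8515. By convexity Σ_i C(r_i, 2) ≥ 171·C(z/171, 2) = z(z − 171)/(2·171), giving z² − 171z − 171·131·130 ≤ 0 and hence z ≤ (1/2)[171 + √(29241 + 4·2912130)] = (1/2)[171 + √11677761] ≈ (1/2)(171 + 3417.2739) = 1794.137.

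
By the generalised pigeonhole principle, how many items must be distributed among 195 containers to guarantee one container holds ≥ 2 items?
n = (2 − 1)·195 + 1 = 196

By the generalised pigeonhole principle, to guarantee some box contains ≥ r objects we need more than (r − 1) · k objects total. Threshold: n = (r − 1) · k + 1. With r = 2 and k = 195: n = 1 · 195 + 1 = 195 + 1 = 196. For n = 195 = 1 · 195, we can put exactly 1 objects in every box, avoiding 2 in any single one — so 196 is tight.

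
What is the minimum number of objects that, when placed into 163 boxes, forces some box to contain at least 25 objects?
n = (25 − 1)·163 + 1 = 3913

By the generalised pigeonhole principle, to guarantee some box contains ≥ r objects we need more than (r − 1) · k objects total. Threshold: n = (r − 1) · k + 1. With r = 25 and k = 163: n = 24 · 163 + 1 = 3912 + 1 = 3913. For n = 3912 = 24 · 163, we can put exactly 24 objects in every box, avoiding 25 in any single one — so 3913 is tight.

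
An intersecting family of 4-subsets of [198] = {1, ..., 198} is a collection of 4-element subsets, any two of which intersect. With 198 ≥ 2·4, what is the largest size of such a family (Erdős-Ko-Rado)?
max |F| = C(197, 3) = 1254890

The Erdős-Ko-Rado theorem states: for n ≥ 2k, an intersecting family of k-subsets of an n-element set has size at most C(n − 1, k − 1), with equality for 'star' families {A ⊆ [n] : |A| = k, i ∈ A} (fix an element i). For n = 198, k = 4: C(197, 3) = 1254890.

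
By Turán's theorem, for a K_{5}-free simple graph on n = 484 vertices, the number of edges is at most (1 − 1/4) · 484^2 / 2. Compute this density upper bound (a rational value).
Turán density bound = (3/4) · 484^2/2 = 87846

Turán's theorem: ex(n, K_{r+1}) is achieved by the complete r-partite Turán graph T(n, r) with parts as balanced as possible, and is at most (1 − 1/r) · n^2/2. For r = 4, n = 484: the density bound is (3/4) · 234256/2 = 87846. Since 4 ∣ 484, the Turán graph T(484, 4) has parts of equal size 121, and its edge count e(T(484, 4)) = 87846 attains the density bound exactly.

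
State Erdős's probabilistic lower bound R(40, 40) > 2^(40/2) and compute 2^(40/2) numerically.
2^(40/2) = 1048576; so R(40, 40) > 1048576

Colour each edge of K_n uniformly at random with red/blue. The expected number of monochromatic K_40 is C(n, 40) · 2 · 2^(−C(40,2)). If C(n, 40) · 2^(1 − C(40,2)) < 1, then with positive probability no monochromatic K_40 exists, so R(40, 40) > n. The standard estimate C(n, 40) ≤ n^40/40! shows this inequality holds whenever n ≤ 2^(40/2) (since 40! · 2^(C(40,2) − 1) > 2^(40^2/2) ≥ n^40). Hence R(40, 40) > 2^(40/2) = 1048576.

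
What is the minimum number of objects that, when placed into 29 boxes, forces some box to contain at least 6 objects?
n = (6 − 1)·29 + 1 = 146

By the generalised pigeonhole principle, to guarantee some box contains ≥ r objects we need more than (r − 1) · k objects total. Threshold: n = (r − 1) · k + 1. With r = 6 and k = 29: n = 5 · 29 + 1 = 145 + 1 = 146. For n = 145 = 5 · 29, we can put exactly 5 objects in every box, avoiding 6 in any single one — so 146 is tight.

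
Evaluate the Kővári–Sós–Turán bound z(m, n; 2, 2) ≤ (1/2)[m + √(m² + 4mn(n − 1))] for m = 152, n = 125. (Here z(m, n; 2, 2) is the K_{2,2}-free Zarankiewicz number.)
z(152, 125; 2, 2) ≤ (1/2)[152 + √(152² + 4·152·125·124)] = (1/2)[152 + √9447104] = 1612.8071

Kővári–Sós–Turán: let r_1, ..., r_152 be the row sums and z = Σ r_i the total number of 1s. Each pair of columns can share at most one row with both entries 1 (else a 2×2 all-ones block appears), so Σ_i C(r_i, 2) ≤ C(125, 2) = 7750. By convexity Σ_i C(r_i, 2) ≥ 152·C(z/152, 2) = z(z − 152)/(2·152), giving z² − 152z − 152·125·124 ≤ 0 and hence z ≤ (1/2)[152 + √(23104 + 4·2356000)] = (1/2)[152 + √9447104] ≈ (1/2)(152 + 3073.6142) = 1612.8071.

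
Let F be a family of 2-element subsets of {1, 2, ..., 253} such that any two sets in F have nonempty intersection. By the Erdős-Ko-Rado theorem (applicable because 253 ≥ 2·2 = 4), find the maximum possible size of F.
max |F| = C(252, 1) = 252

Erdős-Ko-Rado (1961): when n ≥ 2k, max |F| = C(n−1, k−1). The bound is attained by the star {A : i ∈ A} for any fixed i ∈ [n]. Here C(253−1, 2−1) = C(252, 1) = 252.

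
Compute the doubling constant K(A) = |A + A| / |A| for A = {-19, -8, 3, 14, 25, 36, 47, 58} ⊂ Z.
K = |A + A| / |A| = 15/8

Enumerate A + A = {a + b : a, b ∈ A}. With |A| = 8, there are |A|^2 = 64 ordered sum pairs; collecting distinct values, A + A = {-38, -27, -16, -5, 6, 17, 28, 39, 50, 61, 72, 83, 94, 105, 116}, so |A + A| = 15. Thus K = 15/8. Here |A + A| = 2|A| − 1 = 15, the minimum possible — so K = 15/8 is minimal, which holds iff A is an arithmetic progression.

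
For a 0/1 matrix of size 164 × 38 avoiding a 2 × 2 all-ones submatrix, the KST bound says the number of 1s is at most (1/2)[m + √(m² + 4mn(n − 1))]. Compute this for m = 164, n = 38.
z(164, 38; 2, 2) ≤ (1/2)[164 + √(164² + 4·164·38·37)] = (1/2)[164 + √949232] = 569.1427

Kővári–Sós–Turán: let r_1, ..., r_164 be the row sums and z = Σ r_i the total number of 1s. Each pair of columns can share at most one row with both entries 1 (else a 2×2 all-ones block appears), so Σ_i C(r_i, 2) ≤ C(38, 2) = 703. By convexity Σ_i C(r_i, 2) ≥ 164·C(z/164, 2) = z(z − 164)/(2·164), giving z² − 164z − 164·38·37 ≤ 0 and hence z ≤ (1/2)[164 + √(26896 + 4·230584)] = (1/2)[164 + √949232] ≈ (1/2)(164 + 974.2854) = 569.1427.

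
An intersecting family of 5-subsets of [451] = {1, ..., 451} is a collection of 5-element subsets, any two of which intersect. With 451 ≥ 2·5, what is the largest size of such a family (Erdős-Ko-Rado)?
max |F| = C(450, 4) = 1685905200

Erdős-Ko-Rado (1961): when n ≥ 2k, max |F| = C(n−1, k−1). The bound is attained by the star {A : i ∈ A} for any fixed i ∈ [n]. Here C(451−1, 5−1) = C(450, 4) = 1685905200.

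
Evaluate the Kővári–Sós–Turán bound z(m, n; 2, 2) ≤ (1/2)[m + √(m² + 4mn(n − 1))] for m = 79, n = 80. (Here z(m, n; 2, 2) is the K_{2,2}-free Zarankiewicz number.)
z(79, 80; 2, 2) ≤ (1/2)[79 + √(79² + 4·79·80·79)] = (1/2)[79 + √2003361] = 747.2007

Kővári–Sós–Turán: let r_1, ..., r_79 be the row sums and z = Σ r_i the total number of 1s. Each pair of columns can share at most one row with both entries 1 (else a 2×2 all-ones block appears), so Σ_i C(r_i, 2) ≤ C(80, 2) = 3160. By convexity Σ_i C(r_i, 2) ≥ 79·C(z/79, 2) = z(z − 79)/(2·79), giving z² − 79z − 79·80·79 ≤ 0 and hence z ≤ (1/2)[79 + √(6241 + 4·499280)] = (1/2)[79 + √2003361] ≈ (1/2)(79 + 1415.4014) = 747.2007.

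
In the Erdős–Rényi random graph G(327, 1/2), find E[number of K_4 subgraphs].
E[# K_4] = C(327, 4) · (1/2)^C(4, 2) = 467716275 / 2^6 = 7308066.796875

For each 4-subset S of vertices (there are C(327, 4) = 467716275 such S), let X_S = 1 if S induces a K_4 (all C(4, 2) = 6 edges present). Then P(X_S = 1) = (1/2)^6 = 1/64. By linearity of expectation, E[# K_4] = C(327, 4) · (1/2)^6 = 467716275 / 64 = 7308066.796875.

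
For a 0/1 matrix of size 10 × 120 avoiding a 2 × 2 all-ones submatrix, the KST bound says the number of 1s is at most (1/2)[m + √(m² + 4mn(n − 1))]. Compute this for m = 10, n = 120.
z(10, 120; 2, 2) ≤ (1/2)[10 + √(10² + 4·10·120·119)] = (1/2)[10 + √571300] = 382.9219

Kővári–Sós–Turán: let r_1, ..., r_10 be the row sums and z = Σ r_i the total number of 1s. Each pair of columns can share at most one row with both entries 1 (else a 2×2 all-ones block appears), so Σ_i C(r_i, 2) ≤ C(120, 2) = 7140. By convexity Σ_i C(r_i, 2) ≥ 10·C(z/10, 2) = z(z − 10)/(2·10), giving z² − 10z − 10·120·119 ≤ 0 and hence z ≤ (1/2)[10 + √(100 + 4·142800)] = (1/2)[10 + √571300] ≈ (1/2)(10 + 755.8439) = 382.9219.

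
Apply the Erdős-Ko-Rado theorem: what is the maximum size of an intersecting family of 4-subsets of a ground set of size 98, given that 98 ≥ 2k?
max |F| = C(97, 3) = 147440

Erdős-Ko-Rado (1961): when n ≥ 2k, max |F| = C(n−1, k−1). The bound is attained by the star {A : i ∈ A} for any fixed i ∈ [n]. Here C(98−1, 4−1) = C(97, 3) = 147440.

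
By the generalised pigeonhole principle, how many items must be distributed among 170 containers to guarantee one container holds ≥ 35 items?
n = (35 − 1)·170 + 1 = 5781

By the generalised pigeonhole principle, to guarantee some box contains ≥ r objects we need more than (r − 1) · k objects total. Threshold: n = (r − 1) · k + 1. With r = 35 and k = 170: n = 34 · 170 + 1 = 5780 + 1 = 5781. For n = 5780 = 34 · 170, we can put exactly 34 objects in every box, avoiding 35 in any single one — so 5781 is tight.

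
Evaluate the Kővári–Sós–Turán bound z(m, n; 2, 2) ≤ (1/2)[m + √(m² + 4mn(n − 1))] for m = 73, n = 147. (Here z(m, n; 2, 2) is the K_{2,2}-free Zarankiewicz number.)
z(73, 147; 2, 2) ≤ (1/2)[73 + √(73² + 4·73·147·146)] = (1/2)[73 + √6272233] = 1288.7213

Kővári–Sós–Turán: let r_1, ..., r_73 be the row sums and z = Σ r_i the total number of 1s. Each pair of columns can share at most one row with both entries 1 (else a 2×2 all-ones block appears), so Σ_i C(r_i, 2) ≤ C(147, 2) = 10731. By convexity Σ_i C(r_i, 2) ≥ 73·C(z/73, 2) = z(z − 73)/(2·73), giving z² − 73z − 73·147·146 ≤ 0 and hence z ≤ (1/2)[73 + √(5329 + 4·1566726)] = (1/2)[73 + √6272233] ≈ (1/2)(73 + 2504.4427) = 1288.7213.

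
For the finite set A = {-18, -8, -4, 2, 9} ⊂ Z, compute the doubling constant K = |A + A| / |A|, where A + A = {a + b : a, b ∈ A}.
K = |A + A| / |A| = 14/5

Enumerate A + A = {a + b : a, b ∈ A}. With |A| = 5, there are |A|^2 = 25 ordered sum pairs; collecting distinct values, A + A = {-36, -26, -22, -16, -12, -9, -8, -6, -2, 1, 4, 5, 11, 18}, so |A + A| = 14. Thus K = 14/5. For comparison, the minimum possible |A + A| over all 5-element sets is 2·5 − 1 = 9 (so min K = 9/5), attained only by arithmetic progressions.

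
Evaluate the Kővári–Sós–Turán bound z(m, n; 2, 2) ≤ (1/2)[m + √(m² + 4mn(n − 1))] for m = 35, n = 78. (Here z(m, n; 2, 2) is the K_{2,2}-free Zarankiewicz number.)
z(35, 78; 2, 2) ≤ (1/2)[35 + √(35² + 4·35·78·77)] = (1/2)[35 + √842065] = 476.3205

Kővári–Sós–Turán: let r_1, ..., r_35 be the row sums and z = Σ r_i the total number of 1s. Each pair of columns can share at most one row with both entries 1 (else a 2×2 all-ones block appears), so Σ_i C(r_i, 2) ≤ C(78, 2) = 3003. By convexity Σ_i C(r_i, 2) ≥ 35·C(z/35, 2) = z(z − 35)/(2·35), giving z² − 35z − 35·78·77 ≤ 0 and hence z ≤ (1/2)[35 + √(1225 + 4·210210)] = (1/2)[35 + √842065] ≈ (1/2)(35 + 917.641) = 476.3205.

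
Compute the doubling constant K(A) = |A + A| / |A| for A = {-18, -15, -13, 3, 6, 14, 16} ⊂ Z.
K = |A + A| / |A| = 26/7

Enumerate A + A = {a + b : a, b ∈ A}. With |A| = 7, there are |A|^2 = 49 ordered sum pairs; collecting distinct values, A + A = {-36, -33, -31, -30, -28, -26, -15, -12, -10, -9, -7, -4, -2, -1, 1, 3, 6, 9, 12, 17, 19, 20, 22, 28, 30, 32}, so |A + A| = 26. Thus K = 26/7. For comparison, the minimum possible |A + A| over all 7-element sets is 2·7 − 1 = 13 (so min K = 13/7), attained only by arithmetic progressions.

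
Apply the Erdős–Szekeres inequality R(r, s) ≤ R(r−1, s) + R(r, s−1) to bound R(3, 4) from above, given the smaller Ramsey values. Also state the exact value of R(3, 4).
R(3, 4) ≤ R(2, 4) + R(3, 3) = 4 + 6 = 10; exact value R(3, 4) = 9.

The Erdős–Szekeres recurrence R(r, s) ≤ R(r−1, s) + R(r, s−1) applied to (r, s) = (3, 4) gives
  R(3, 4) ≤ R(2, 4) + R(3, 3) = 4 + 6 = 10.
(Recall R(2, k) = k and R is symmetric.) The recurrence is not tight here (it gives 10, but the exact value is R(3, 4) = 9); the tight upper bound requires a sharper argument than the simple recurrence, combined with a lower-bound construction on K_{8}.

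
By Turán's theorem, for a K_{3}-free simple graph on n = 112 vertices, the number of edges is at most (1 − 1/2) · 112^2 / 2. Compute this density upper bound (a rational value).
Turán density bound = (1/2) · 112^2/2 = 3136

Turán's theorem: ex(n, K_{r+1}) is achieved by the complete r-partite Turán graph T(n, r) with parts as balanced as possible, and is at most (1 − 1/r) · n^2/2. For r = 2, n = 112: the density bound is (1/2) · 12544/2 = 3136. Since 2 ∣ 112, the Turán graph T(112, 2) has parts of equal size 56, and its edge count e(T(112, 2)) = 3136 attains the density bound exactly.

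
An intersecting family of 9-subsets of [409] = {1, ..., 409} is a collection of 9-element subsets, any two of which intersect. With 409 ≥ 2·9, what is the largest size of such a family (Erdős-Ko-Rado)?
max |F| = C(408, 8) = 17773458424095231

The Erdős-Ko-Rado theorem states: for n ≥ 2k, an intersecting family of k-subsets of an n-element set has size at most C(n − 1, k − 1), with equality for 'star' families {A ⊆ [n] : |A| = k, i ∈ A} (fix an element i). For n = 409, k = 9: C(408, 8) = 17773458424095231.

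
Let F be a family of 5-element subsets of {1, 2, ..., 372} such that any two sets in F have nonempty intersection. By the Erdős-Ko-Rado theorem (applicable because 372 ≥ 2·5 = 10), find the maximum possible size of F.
max |F| = C(371, 4) = 776673660

The Erdős-Ko-Rado theorem states: for n ≥ 2k, an intersecting family of k-subsets of an n-element set has size at most C(n − 1, k − 1), with equality for 'star' families {A ⊆ [n] : |A| = k, i ∈ A} (fix an element i). For n = 372, k = 5: C(371, 4) = 776673660.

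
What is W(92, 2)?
W(92, 2) = 92 + 1 = 93

A 2-term AP is any pair of integers, so a monochromatic 2-AP exists iff some colour is used at least twice. With 92 colours, the colouring i ↦ i on {1, ..., 92} uses each colour once, avoiding any monochromatic pair, so W(92, 2) > 92. For {1, ..., 93}, pigeonhole forces two integers of the same colour, which form a monochromatic 2-AP. Hence W(92, 2) = 93.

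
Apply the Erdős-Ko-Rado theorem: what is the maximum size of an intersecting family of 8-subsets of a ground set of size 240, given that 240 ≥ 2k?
max |F| = C(239, 7) = 8088059011227

Erdős-Ko-Rado (1961): when n ≥ 2k, max |F| = C(n−1, k−1). The bound is attained by the star {A : i ∈ A} for any fixed i ∈ [n]. Here C(240−1, 8−1) = C(239, 7) = 8088059011227.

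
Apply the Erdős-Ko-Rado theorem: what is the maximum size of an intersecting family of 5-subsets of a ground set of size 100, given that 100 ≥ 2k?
max |F| = C(99, 4) = 3764376

The Erdős-Ko-Rado theorem states: for n ≥ 2k, an intersecting family of k-subsets of an n-element set has size at most C(n − 1, k − 1), with equality for 'star' families {A ⊆ [n] : |A| = k, i ∈ A} (fix an element i). For n = 100, k = 5: C(99, 4) = 3764376.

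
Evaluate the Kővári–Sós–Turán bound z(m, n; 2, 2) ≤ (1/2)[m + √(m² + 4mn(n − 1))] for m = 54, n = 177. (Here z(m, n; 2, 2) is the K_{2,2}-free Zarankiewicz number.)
z(54, 177; 2, 2) ≤ (1/2)[54 + √(54² + 4·54·177·176)] = (1/2)[54 + √6731748] = 1324.2806

Kővári–Sós–Turán: let r_1, ..., r_54 be the row sums and z = Σ r_i the total number of 1s. Each pair of columns can share at most one row with both entries 1 (else a 2×2 all-ones block appears), so Σ_i C(r_i, 2) ≤ C(177, 2) = 15576. By convexity Σ_i C(r_i, 2) ≥ 54·C(z/54, 2) = z(z − 54)/(2·54), giving z² − 54z − 54·177·176 ≤ 0 and hence z ≤ (1/2)[54 + √(2916 + 4·1682208)] = (1/2)[54 + √6731748] ≈ (1/2)(54 + 2594.5612) = 1324.2806.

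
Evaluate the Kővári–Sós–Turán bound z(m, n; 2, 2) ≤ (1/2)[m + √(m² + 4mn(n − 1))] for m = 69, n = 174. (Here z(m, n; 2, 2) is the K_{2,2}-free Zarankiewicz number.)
z(69, 174; 2, 2) ≤ (1/2)[69 + √(69² + 4·69·174·173)] = (1/2)[69 + √8312913] = 1476.1061

Kővári–Sós–Turán: let r_1, ..., r_69 be the row sums and z = Σ r_i the total number of 1s. Each pair of columns can share at most one row with both entries 1 (else a 2×2 all-ones block appears), so Σ_i C(r_i, 2) ≤ C(174, 2) = 15051. By convexity Σ_i C(r_i, 2) ≥ 69·C(z/69, 2) = z(z − 69)/(2·69), giving z² − 69z − 69·174·173 ≤ 0 and hence z ≤ (1/2)[69 + √(4761 + 4·2077038)] = (1/2)[69 + √8312913] ≈ (1/2)(69 + 2883.2123) = 1476.1061.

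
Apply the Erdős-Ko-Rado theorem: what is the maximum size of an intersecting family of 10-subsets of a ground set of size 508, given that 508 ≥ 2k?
max |F| = C(507, 9) = 5679333028629099125

The Erdős-Ko-Rado theorem states: for n ≥ 2k, an intersecting family of k-subsets of an n-element set has size at most C(n − 1, k − 1), with equality for 'star' families {A ⊆ [n] : |A| = k, i ∈ A} (fix an element i). For n = 508, k = 10: C(507, 9) = 5679333028629099125.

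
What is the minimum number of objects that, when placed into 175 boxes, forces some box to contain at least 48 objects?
n = (48 − 1)·175 + 1 = 8226

By the generalised pigeonhole principle, to guarantee some box contains ≥ r objects we need more than (r − 1) · k objects total. Threshold: n = (r − 1) · k + 1. With r = 48 and k = 175: n = 47 · 175 + 1 = 8225 + 1 = 8226. For n = 8225 = 47 · 175, we can put exactly 47 objects in every box, avoiding 48 in any single one — so 8226 is tight.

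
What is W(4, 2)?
W(4, 2) = 4 + 1 = 5

A 2-term AP is any pair of integers, so a monochromatic 2-AP exists iff some colour is used at least twice. With 4 colours, the colouring i ↦ i on {1, ..., 4} uses each colour once, avoiding any monochromatic pair, so W(4, 2) > 4. For {1, ..., 5}, pigeonhole forces two integers of the same colour, which form a monochromatic 2-AP. Hence W(4, 2) = 5.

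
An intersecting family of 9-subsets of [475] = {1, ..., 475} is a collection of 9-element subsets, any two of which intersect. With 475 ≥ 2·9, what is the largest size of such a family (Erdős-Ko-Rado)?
max |F| = C(474, 8) = 59554598215757931

Erdős-Ko-Rado (1961): when n ≥ 2k, max |F| = C(n−1, k−1). The bound is attained by the star {A : i ∈ A} for any fixed i ∈ [n]. Here C(475−1, 9−1) = C(474, 8) = 59554598215757931.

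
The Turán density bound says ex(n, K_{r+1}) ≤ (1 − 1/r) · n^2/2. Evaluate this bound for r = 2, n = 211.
Turán density bound = (1/2) · 211^2/2 = 44521/4 ≈ 11130.25

Turán's theorem: ex(n, K_{r+1}) is achieved by the complete r-partite Turán graph T(n, r) with parts as balanced as possible, and is at most (1 − 1/r) · n^2/2. For r = 2, n = 211: the density bound is (1/2) · 44521/2 = 44521/4 ≈ 11130.25. The integer-valued extremum is e(T(211, 2)) = 11130, which is strictly less than the density bound 44521/4 since 2 ∤ 211 (the parts of T(211, 2) cannot all be equal).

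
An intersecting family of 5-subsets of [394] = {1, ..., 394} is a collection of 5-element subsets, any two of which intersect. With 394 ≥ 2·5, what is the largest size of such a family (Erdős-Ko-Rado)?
max |F| = C(393, 4) = 978833310

The Erdős-Ko-Rado theorem states: for n ≥ 2k, an intersecting family of k-subsets of an n-element set has size at most C(n − 1, k − 1), with equality for 'star' families {A ⊆ [n] : |A| = k, i ∈ A} (fix an element i). For n = 394, k = 5: C(393, 4) = 978833310.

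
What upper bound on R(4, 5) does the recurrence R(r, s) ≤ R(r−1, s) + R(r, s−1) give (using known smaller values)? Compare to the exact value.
R(4, 5) ≤ R(3, 5) + R(4, 4) = 14 + 18 = 32; exact value R(4, 5) = 25.

The Erdős–Szekeres recurrence R(r, s) ≤ R(r−1, s) + R(r, s−1) applied to (r, s) = (4, 5) gives
  R(4, 5) ≤ R(3, 5) + R(4, 4) = 14 + 18 = 32.
(Recall R(2, k) = k and R is symmetric.) The recurrence is not tight here (it gives 32, but the exact value is R(4, 5) = 25); the tight upper bound requires a sharper argument than the simple recurrence, combined with a lower-bound construction on K_{24}.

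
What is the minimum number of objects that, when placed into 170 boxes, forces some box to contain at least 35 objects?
n = (35 − 1)·170 + 1 = 5781

By the generalised pigeonhole principle, to guarantee some box contains ≥ r objects we need more than (r − 1) · k objects total. Threshold: n = (r − 1) · k + 1. With r = 35 and k = 170: n = 34 · 170 + 1 = 5780 + 1 = 5781. For n = 5780 = 34 · 170, we can put exactly 34 objects in every box, avoiding 35 in any single one — so 5781 is tight.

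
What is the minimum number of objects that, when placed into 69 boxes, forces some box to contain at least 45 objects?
n = (45 − 1)·69 + 1 = 3037

By the generalised pigeonhole principle, to guarantee some box contains ≥ r objects we need more than (r − 1) · k objects total. Threshold: n = (r − 1) · k + 1. With r = 45 and k = 69: n = 44 · 69 + 1 = 3036 + 1 = 3037. For n = 3036 = 44 · 69, we can put exactly 44 objects in every box, avoiding 45 in any single one — so 3037 is tight.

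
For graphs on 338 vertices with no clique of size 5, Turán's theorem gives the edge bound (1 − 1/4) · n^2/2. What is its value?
Turán density bound = (3/4) · 338^2/2 = 85683/2 ≈ 42841.5

Turán's theorem: ex(n, K_{r+1}) is achieved by the complete r-partite Turán graph T(n, r) with parts as balanced as possible, and is at most (1 − 1/r) · n^2/2. For r = 4, n = 338: the density bound is (3/4) · 114244/2 = 85683/2 ≈ 42841.5. The integer-valued extremum is e(T(338, 4)) = 42841, which is strictly less than the density bound 85683/2 since 4 ∤ 338 (the parts of T(338, 4) cannot all be equal).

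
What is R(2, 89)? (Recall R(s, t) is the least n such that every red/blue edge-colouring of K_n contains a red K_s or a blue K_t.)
R(2, 89) = 89

R(2, k) = k for all k ≥ 2: in a 2-colouring of K_k, either some edge is red (a red K_2) or all edges are blue (a blue K_k). And K_{88} coloured all-blue has no blue K_89, so R(2, 89) > 88. Hence R(2, 89) = 89.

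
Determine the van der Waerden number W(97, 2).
W(97, 2) = 97 + 1 = 98

A 2-term AP is any pair of integers, so a monochromatic 2-AP exists iff some colour is used at least twice. With 97 colours, the colouring i ↦ i on {1, ..., 97} uses each colour once, avoiding any monochromatic pair, so W(97, 2) > 97. For {1, ..., 98}, pigeonhole forces two integers of the same colour, which form a monochromatic 2-AP. Hence W(97, 2) = 98.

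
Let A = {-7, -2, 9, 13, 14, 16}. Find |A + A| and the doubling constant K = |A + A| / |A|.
K = |A + A| / |A| = 20/6 = 10/3

Enumerate A + A = {a + b : a, b ∈ A}. With |A| = 6, there are |A|^2 = 36 ordered sum pairs; collecting distinct values, A + A = {-14, -9, -4, 2, 6, 7, 9, 11, 12, 14, 18, 22, 23, 25, 26, 27, 28, 29, 30, 32}, so |A + A| = 20. Thus K = 20/6 = 10/3. For comparison, the minimum possible |A + A| over all 6-element sets is 2·6 − 1 = 11 (so min K = 11/6), attained only by arithmetic progressions.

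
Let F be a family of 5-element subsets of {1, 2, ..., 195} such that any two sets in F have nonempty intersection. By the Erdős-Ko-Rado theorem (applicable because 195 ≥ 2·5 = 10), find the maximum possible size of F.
max |F| = C(194, 4) = 57211376

Erdős-Ko-Rado (1961): when n ≥ 2k, max |F| = C(n−1, k−1). The bound is attained by the star {A : i ∈ A} for any fixed i ∈ [n]. Here C(195−1, 5−1) = C(194, 4) = 57211376.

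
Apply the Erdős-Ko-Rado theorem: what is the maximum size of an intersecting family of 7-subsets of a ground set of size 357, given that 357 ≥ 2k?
max |F| = C(356, 6) = 2710026901296

Erdős-Ko-Rado (1961): when n ≥ 2k, max |F| = C(n−1, k−1). The bound is attained by the star {A : i ∈ A} for any fixed i ∈ [n]. Here C(357−1, 7−1) = C(356, 6) = 2710026901296.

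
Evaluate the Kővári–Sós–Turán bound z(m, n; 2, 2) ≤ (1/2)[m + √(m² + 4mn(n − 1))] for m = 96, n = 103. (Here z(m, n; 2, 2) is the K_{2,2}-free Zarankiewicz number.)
z(96, 103; 2, 2) ≤ (1/2)[96 + √(96² + 4·96·103·102)] = (1/2)[96 + √4043520] = 1053.4253

Kővári–Sós–Turán: let r_1, ..., r_96 be the row sums and z = Σ r_i the total number of 1s. Each pair of columns can share at most one row with both entries 1 (else a 2×2 all-ones block appears), so Σ_i C(r_i, 2) ≤ C(103, 2) = 5253. By convexity Σ_i C(r_i, 2) ≥ 96·C(z/96, 2) = z(z − 96)/(2·96), giving z² − 96z − 96·103·102 ≤ 0 and hence z ≤ (1/2)[96 + √(9216 + 4·1008576)] = (1/2)[96 + √4043520] ≈ (1/2)(96 + 2010.8506) = 1053.4253.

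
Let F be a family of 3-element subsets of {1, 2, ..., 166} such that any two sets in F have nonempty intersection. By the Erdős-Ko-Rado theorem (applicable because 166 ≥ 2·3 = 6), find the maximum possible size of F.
max |F| = C(165, 2) = 13530

Erdős-Ko-Rado (1961): when n ≥ 2k, max |F| = C(n−1, k−1). The bound is attained by the star {A : i ∈ A} for any fixed i ∈ [n]. Here C(166−1, 3−1) = C(165, 2) = 13530.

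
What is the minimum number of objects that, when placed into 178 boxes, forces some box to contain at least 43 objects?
n = (43 − 1)·178 + 1 = 7477

By the generalised pigeonhole principle, to guarantee some box contains ≥ r objects we need more than (r − 1) · k objects total. Threshold: n = (r − 1) · k + 1. With r = 43 and k = 178: n = 42 · 178 + 1 = 7476 + 1 = 7477. For n = 7476 = 42 · 178, we can put exactly 42 objects in every box, avoiding 43 in any single one — so 7477 is tight.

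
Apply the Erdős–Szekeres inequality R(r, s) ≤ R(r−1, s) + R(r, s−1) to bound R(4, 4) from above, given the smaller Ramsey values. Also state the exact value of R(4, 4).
R(4, 4) ≤ R(3, 4) + R(4, 3) = 9 + 9 = 18; exact value R(4, 4) = 18.

The Erdős–Szekeres recurrence R(r, s) ≤ R(r−1, s) + R(r, s−1) applied to (r, s) = (4, 4) gives
  R(4, 4) ≤ R(3, 4) + R(4, 3) = 9 + 9 = 18.
(Recall R(2, k) = k and R is symmetric.) Here the recurrence bound is tight: a matching lower-bound construction on K_{17} shows R(4, 4) > 17, so R(4, 4) = 18 exactly.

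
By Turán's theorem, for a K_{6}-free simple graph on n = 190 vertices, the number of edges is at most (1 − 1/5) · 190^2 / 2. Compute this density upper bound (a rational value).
Turán density bound = (4/5) · 190^2/2 = 14440

Turán's theorem: ex(n, K_{r+1}) is achieved by the complete r-partite Turán graph T(n, r) with parts as balanced as possible, and is at most (1 − 1/r) · n^2/2. For r = 5, n = 190: the density bound is (4/5) · 36100/2 = 14440. Since 5 ∣ 190, the Turán graph T(190, 5) has parts of equal size 38, and its edge count e(T(190, 5)) = 14440 attains the density bound exactly.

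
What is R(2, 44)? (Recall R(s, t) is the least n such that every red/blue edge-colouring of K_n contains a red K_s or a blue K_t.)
R(2, 44) = 44

R(2, k) = k for all k ≥ 2: in a 2-colouring of K_k, either some edge is red (a red K_2) or all edges are blue (a blue K_k). And K_{43} coloured all-blue has no blue K_44, so R(2, 44) > 43. Hence R(2, 44) = 44.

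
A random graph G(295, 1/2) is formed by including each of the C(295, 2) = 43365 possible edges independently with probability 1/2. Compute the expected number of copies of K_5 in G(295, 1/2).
E[# K_5] = C(295, 5) · (1/2)^C(5, 2) = 17994159309 / 2^10 ≈ 17572421.200195

For each 5-subset S of vertices (there are C(295, 5) = 17994159309 such S), let X_S = 1 if S induces a K_5 (all C(5, 2) = 10 edges present). Then P(X_S = 1) = (1/2)^10 = 1/1024. By linearity of expectation, E[# K_5] = C(295, 5) · (1/2)^10 = 17994159309 / 1024 ≈ 17572421.200195.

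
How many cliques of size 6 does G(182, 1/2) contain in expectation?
E[# K_6] = C(182, 6) · (1/2)^C(6, 2) = 46444711677 / 2^15 ≈ 1417380.117096

For each 6-subset S of vertices (there are C(182, 6) = 46444711677 such S), let X_S = 1 if S induces a K_6 (all C(6, 2) = 15 edges present). Then P(X_S = 1) = (1/2)^15 = 1/32768. By linearity of expectation, E[# K_6] = C(182, 6) · (1/2)^15 = 46444711677 / 32768 ≈ 1417380.117096.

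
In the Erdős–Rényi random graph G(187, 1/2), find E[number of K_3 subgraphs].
E[# K_3] = C(187, 3) · (1/2)^C(3, 2) = 1072445 / 2^3 = 134055.625

For each 3-subset S of vertices (there are C(187, 3) = 1072445 such S), let X_S = 1 if S induces a K_3 (all C(3, 2) = 3 edges present). Then P(X_S = 1) = (1/2)^3 = 1/8. By linearity of expectation, E[# K_3] = C(187, 3) · (1/2)^3 = 1072445 / 8 = 134055.625.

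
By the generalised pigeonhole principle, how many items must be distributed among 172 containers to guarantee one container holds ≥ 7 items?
n = (7 − 1)·172 + 1 = 1033

By the generalised pigeonhole principle, to guarantee some box contains ≥ r objects we need more than (r − 1) · k objects total. Threshold: n = (r − 1) · k + 1. With r = 7 and k = 172: n = 6 · 172 + 1 = 1032 + 1 = 1033. For n = 1032 = 6 · 172, we can put exactly 6 objects in every box, avoiding 7 in any single one — so 1033 is tight.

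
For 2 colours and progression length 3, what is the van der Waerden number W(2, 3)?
W(2, 3) = 9

Lower bound: the 2-colouring RRBBRRBB of {1, ..., 8} (R at positions {1, 2, 5, 6}, B at {3, 4, 7, 8}) contains no monochromatic 3-term AP, so W(2, 3) > 8. Upper bound: a case analysis on any 2-colouring of {1, ..., 9} forces such an AP. Hence W(2, 3) = 9.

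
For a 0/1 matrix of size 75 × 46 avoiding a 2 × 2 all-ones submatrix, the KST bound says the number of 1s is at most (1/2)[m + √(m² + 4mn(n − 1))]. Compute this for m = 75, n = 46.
z(75, 46; 2, 2) ≤ (1/2)[75 + √(75² + 4·75·46·45)] = (1/2)[75 + √626625] = 433.2982

Kővári–Sós–Turán: let r_1, ..., r_75 be the row sums and z = Σ r_i the total number of 1s. Each pair of columns can share at most one row with both entries 1 (else a 2×2 all-ones block appears), so Σ_i C(r_i, 2) ≤ C(46, 2) = 1035. By convexity Σ_i C(r_i, 2) ≥ 75·C(z/75, 2) = z(z − 75)/(2·75), giving z² − 75z − 75·46·45 ≤ 0 and hence z ≤ (1/2)[75 + √(5625 + 4·155250)] = (1/2)[75 + √626625] ≈ (1/2)(75 + 791.5965) = 433.2982.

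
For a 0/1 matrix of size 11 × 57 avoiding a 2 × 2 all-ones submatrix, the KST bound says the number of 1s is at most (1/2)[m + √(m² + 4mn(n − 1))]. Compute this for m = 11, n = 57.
z(11, 57; 2, 2) ≤ (1/2)[11 + √(11² + 4·11·57·56)] = (1/2)[11 + √140569] = 192.9627

Kővári–Sós–Turán: let r_1, ..., r_11 be the row sums and z = Σ r_i the total number of 1s. Each pair of columns can share at most one row with both entries 1 (else a 2×2 all-ones block appears), so Σ_i C(r_i, 2) ≤ C(57, 2) = 1596. By convexity Σ_i C(r_i, 2) ≥ 11·C(z/11, 2) = z(z − 11)/(2·11), giving z² − 11z − 11·57·56 ≤ 0 and hence z ≤ (1/2)[11 + √(121 + 4·35112)] = (1/2)[11 + √140569] ≈ (1/2)(11 + 374.9253) = 192.9627.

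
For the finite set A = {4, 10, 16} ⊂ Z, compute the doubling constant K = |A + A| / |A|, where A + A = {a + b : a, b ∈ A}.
K = |A + A| / |A| = 5/3

Enumerate A + A = {a + b : a, b ∈ A}. With |A| = 3, there are |A|^2 = 9 ordered sum pairs; collecting distinct values, A + A = {8, 14, 20, 26, 32}, so |A + A| = 5. Thus K = 5/3. Here |A + A| = 2|A| − 1 = 5, the minimum possible — so K = 5/3 is minimal, which holds iff A is an arithmetic progression.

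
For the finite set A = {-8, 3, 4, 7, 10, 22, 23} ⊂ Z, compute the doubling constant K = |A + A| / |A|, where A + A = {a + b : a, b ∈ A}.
K = |A + A| / |A| = 25/7

Enumerate A + A = {a + b : a, b ∈ A}. With |A| = 7, there are |A|^2 = 49 ordered sum pairs; collecting distinct values, A + A = {-16, -5, -4, -1, 2, 6, 7, 8, 10, 11, 13, 14, 15, 17, 20, 25, 26, 27, 29, 30, 32, 33, 44, 45, 46}, so |A + A| = 25. Thus K = 25/7. For comparison, the minimum possible |A + A| over all 7-element sets is 2·7 − 1 = 13 (so min K = 13/7), attained only by arithmetic progressions.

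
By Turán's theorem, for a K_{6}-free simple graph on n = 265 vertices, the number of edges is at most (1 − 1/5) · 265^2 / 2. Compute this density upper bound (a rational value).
Turán density bound = (4/5) · 265^2/2 = 28090

Turán's theorem: ex(n, K_{r+1}) is achieved by the complete r-partite Turán graph T(n, r) with parts as balanced as possible, and is at most (1 − 1/r) · n^2/2. For r = 5, n = 265: the density bound is (4/5) · 70225/2 = 28090. Since 5 ∣ 265, the Turán graph T(265, 5) has parts of equal size 53, and its edge count e(T(265, 5)) = 28090 attains the density bound exactly.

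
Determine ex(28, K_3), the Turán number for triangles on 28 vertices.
ex(28, K_3) = ⌊28^2/4⌋ = 196

Mantel (1907): a triangle-free graph on n vertices has at most ⌊n^2/4⌋ edges, with equality for the complete bipartite graph K_{⌊n/2⌋, ⌈n/2⌉}. For n = 28: ⌊28^2/4⌋ = ⌊784/4⌋ = 196. The extremal graph is K_{14, 14}, which has 14·14 = 196 edges.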